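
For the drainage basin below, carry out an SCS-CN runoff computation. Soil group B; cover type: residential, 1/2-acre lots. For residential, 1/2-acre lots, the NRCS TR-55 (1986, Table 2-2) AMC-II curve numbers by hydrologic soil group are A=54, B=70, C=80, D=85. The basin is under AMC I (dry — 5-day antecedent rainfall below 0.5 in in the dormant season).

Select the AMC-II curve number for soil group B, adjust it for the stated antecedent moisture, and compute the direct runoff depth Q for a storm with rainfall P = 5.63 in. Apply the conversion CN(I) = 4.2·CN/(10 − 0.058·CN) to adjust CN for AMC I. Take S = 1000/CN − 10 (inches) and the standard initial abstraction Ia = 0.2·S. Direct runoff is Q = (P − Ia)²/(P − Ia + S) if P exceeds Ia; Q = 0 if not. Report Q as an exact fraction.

Q = 309302569/331176300 in ≈ 0.934 in

NRCS table: residential, 1/2-acre lots, soil group B → CN(II) = 70
Dry (AMC I): CN(I) = 4.2·70/(10 − 0.058·70) = 294/(297/50) = 4900/99 ≈ 49.495
Max retention: S = 1000/(4900/99) − 10 = 500/49 in (≈ 10.204 in)
Ia = 0.2·(500/49) = 100/49 in ≈ 2.041 in
Excess rainfall: 5.630 − 2.041 = 3.589 in; P > Ia so Q > 0
Runoff Q = (P−Ia)²/(P−Ia+S) = (3.589)²/(3.589+10.204) = 309302569/331176300 ≈ 0.934 in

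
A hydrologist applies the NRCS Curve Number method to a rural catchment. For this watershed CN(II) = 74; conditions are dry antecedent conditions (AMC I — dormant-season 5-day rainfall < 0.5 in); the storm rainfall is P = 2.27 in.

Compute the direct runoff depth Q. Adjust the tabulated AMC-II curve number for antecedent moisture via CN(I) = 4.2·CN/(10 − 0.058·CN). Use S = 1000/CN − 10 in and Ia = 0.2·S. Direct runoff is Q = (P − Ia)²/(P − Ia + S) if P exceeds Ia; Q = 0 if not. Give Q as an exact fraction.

Q = 2151011641/54108648300 in ≈ 0.040 in

CN(I) from CN(II)=74: (4.2·74)/(10 − 0.058·74) = 77700/1427 ≈ 54.450
S = 1000/(77700/1427) − 10 = 6500/777 in ≈ 8.366 in
Ia = 0.2S: 0.2·8.366 = 1.673 in (exactly 1300/777)
Excess rainfall: 2.270 − 1.673 = 0.597 in; P > Ia so Q > 0
Runoff Q = (P−Ia)²/(P−Ia+S) = (0.597)²/(0.597+8.366) = 2151011641/54108648300 ≈ 0.040 in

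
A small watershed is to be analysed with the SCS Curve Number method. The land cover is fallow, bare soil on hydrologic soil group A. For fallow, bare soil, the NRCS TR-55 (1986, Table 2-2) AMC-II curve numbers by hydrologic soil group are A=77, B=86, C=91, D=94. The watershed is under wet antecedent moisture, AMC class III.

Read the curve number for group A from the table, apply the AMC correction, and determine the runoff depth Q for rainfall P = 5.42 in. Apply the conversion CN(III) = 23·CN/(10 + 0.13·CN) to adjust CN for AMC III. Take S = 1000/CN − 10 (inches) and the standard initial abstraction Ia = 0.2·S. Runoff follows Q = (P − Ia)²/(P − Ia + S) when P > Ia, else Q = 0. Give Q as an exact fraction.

NRCS table: fallow, bare soil, soil group A → CN(II) = 77
CN(III) from CN(II)=77: (23·77)/(10 + 0.13·77) = 7700/87 ≈ 88.506
Retention S: 1000/CN − 10 with CN=88.506 → S = 100/77 ≈ 1.299 in
Initial abstraction Ia = S/5 = (100/77)/5 = 20/77 ≈ 0.260 in
Excess rainfall: 5.420 − 0.260 = 5.160 in; P > Ia so Q > 0
Runoff Q = (P−Ia)²/(P−Ia+S) = (5.160)²/(5.160+1.299) = 394697689/95737950 ≈ 4.123 in

Q = 394697689/95737950 in ≈ 4.123 in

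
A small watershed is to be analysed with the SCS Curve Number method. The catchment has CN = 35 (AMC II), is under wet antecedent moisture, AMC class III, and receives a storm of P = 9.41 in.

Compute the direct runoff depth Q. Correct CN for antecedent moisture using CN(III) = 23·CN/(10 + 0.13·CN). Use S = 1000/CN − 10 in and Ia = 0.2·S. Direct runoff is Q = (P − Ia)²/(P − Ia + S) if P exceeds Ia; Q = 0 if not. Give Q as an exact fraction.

CN(III) from CN(II)=35: (23·35)/(10 + 0.13·35) = 16100/291 ≈ 55.326
S = 1000/(16100/291) − 10 = 1300/161 in ≈ 8.075 in
Ia = 0.2S: 0.2·8.075 = 1.615 in (exactly 260/161)
Excess rainfall: 9.410 − 1.615 = 7.795 in; P > Ia so Q > 0
Q = (125501/16100)²/((125501/16100) + 1300/161) = (15750501001/259210000)/(255501/16100) = 15750501001/4113566100 in ≈ 3.829 in

Q = 15750501001/4113566100 in ≈ 3.829 in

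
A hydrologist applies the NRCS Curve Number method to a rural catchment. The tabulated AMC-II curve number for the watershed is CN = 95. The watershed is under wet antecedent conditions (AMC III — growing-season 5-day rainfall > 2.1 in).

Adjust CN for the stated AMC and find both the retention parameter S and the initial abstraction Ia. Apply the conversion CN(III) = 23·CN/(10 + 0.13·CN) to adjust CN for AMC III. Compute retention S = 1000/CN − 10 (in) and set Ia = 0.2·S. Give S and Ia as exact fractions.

Wet (AMC III): CN(III) = 23·95/(10 + 0.13·95) = 2185/(447/20) = 43700/447 ≈ 97.763
Max retention: S = 1000/(43700/447) − 10 = 100/437 in (≈ 0.229 in)
Ia = 0.2·(100/437) = 20/437 in ≈ 0.046 in

S = 100/437 in ≈ 0.229 in; Ia = 20/437 in ≈ 0.046 in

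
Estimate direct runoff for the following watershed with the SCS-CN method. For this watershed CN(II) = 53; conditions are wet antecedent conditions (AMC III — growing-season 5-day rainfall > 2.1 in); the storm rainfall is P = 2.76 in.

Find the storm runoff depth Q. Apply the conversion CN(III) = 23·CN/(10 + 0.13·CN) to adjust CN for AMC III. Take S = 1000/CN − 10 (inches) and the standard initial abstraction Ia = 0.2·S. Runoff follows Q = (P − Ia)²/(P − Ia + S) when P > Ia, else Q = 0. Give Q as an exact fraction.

Q = 3673693321/5427932725 in ≈ 0.677 in

Adjust CN=53 to AMC III: 23·53/(10 + 0.13·53) → 1219 ÷ (1689/100) = 121900/1689 ≈ 72.173
Retention S: 1000/CN − 10 with CN=72.173 → S = 4700/1219 ≈ 3.856 in
Initial abstraction Ia = S/5 = (4700/1219)/5 = 940/1219 ≈ 0.771 in
Excess rainfall: 2.760 − 0.771 = 1.989 in; P > Ia so Q > 0
Q: (60611/30475)² ÷ (178111/30475) = 3673693321/5427932725 in (≈ 0.677 in)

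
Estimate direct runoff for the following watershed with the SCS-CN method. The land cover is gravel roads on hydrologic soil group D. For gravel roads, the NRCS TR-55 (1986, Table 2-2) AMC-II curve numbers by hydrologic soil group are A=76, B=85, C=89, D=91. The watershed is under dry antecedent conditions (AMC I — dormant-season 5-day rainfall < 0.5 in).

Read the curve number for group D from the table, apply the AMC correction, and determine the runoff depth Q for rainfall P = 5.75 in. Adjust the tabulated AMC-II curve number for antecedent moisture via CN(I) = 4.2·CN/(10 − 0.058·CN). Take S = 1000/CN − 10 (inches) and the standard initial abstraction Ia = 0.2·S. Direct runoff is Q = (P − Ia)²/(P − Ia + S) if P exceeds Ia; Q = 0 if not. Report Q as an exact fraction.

Q = 180929401/49561148 in ≈ 3.651 in

NRCS table: gravel roads, soil group D → CN(II) = 91
Adjust CN=91 to AMC I: 4.2·91/(10 − 0.058·91) → (1911/5) ÷ (2361/500) = 63700/787 ≈ 80.940
Retention S: 1000/CN − 10 with CN=80.940 → S = 1500/637 ≈ 2.355 in
Ia = 0.2S: 0.2·2.355 = 0.471 in (exactly 300/637)
P − Ia = 5.750 − 0.471 = 13451/2548 ≈ 5.279 in (> 0, runoff occurs)
Q = (13451/2548)²/((13451/2548) + 1500/637) = (180929401/6492304)/(19451/2548) = 180929401/49561148 in ≈ 3.651 in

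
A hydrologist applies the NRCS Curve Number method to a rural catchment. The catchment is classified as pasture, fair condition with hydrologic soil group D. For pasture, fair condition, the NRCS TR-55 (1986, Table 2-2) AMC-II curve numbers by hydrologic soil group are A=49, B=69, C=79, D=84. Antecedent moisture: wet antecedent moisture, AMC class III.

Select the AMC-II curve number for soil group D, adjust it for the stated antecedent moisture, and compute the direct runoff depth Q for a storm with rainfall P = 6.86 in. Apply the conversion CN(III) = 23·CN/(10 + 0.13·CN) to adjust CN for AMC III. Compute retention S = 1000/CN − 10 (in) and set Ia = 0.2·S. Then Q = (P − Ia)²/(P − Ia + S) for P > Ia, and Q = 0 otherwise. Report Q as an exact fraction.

NRCS table: pasture, fair condition, soil group D → CN(II) = 84
CN(III) from CN(II)=84: (23·84)/(10 + 0.13·84) = 48300/523 ≈ 92.352
S = 1000/(48300/523) − 10 = 400/483 in ≈ 0.828 in
Ia = 0.2·(400/483) = 80/483 in ≈ 0.166 in
P − Ia = 6.860 − 0.166 = 161669/24150 ≈ 6.694 in (> 0, runoff occurs)
Runoff Q = (P−Ia)²/(P−Ia+S) = (6.694)²/(6.694+0.828) = 26136865561/4387306350 ≈ 5.957 in

Q = 26136865561/4387306350 in ≈ 5.957 in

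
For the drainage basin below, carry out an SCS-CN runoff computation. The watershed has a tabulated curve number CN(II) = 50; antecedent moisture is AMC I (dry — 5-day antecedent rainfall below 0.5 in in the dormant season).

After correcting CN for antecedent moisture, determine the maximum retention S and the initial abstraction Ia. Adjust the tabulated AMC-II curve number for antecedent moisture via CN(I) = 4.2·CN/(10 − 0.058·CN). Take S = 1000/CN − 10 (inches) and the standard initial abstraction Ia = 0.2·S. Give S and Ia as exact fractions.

CN(I) from CN(II)=50: (4.2·50)/(10 − 0.058·50) = 2100/71 ≈ 29.577
Retention S: 1000/CN − 10 with CN=29.577 → S = 500/21 ≈ 23.810 in
Ia = 0.2S: 0.2·23.810 = 4.762 in (exactly 100/21)

S = 500/21 in ≈ 23.810 in; Ia = 100/21 in ≈ 4.762 in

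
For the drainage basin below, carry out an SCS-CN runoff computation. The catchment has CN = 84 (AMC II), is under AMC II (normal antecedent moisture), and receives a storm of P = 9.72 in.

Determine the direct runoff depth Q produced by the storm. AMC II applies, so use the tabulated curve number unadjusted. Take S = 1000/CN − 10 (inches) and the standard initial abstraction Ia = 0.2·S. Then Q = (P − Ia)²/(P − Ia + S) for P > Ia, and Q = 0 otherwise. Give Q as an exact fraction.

AMC II — tabulated CN = 84 applies directly.
Retention S: 1000/CN − 10 with CN=84.000 → S = 40/21 ≈ 1.905 in
Ia = 0.2·(40/21) = 8/21 in ≈ 0.381 in
Since P=9.720 > Ia=0.381: effective rainfall P−Ia = 4903/525 in
Runoff Q = (P−Ia)²/(P−Ia+S) = (9.339)²/(9.339+1.905) = 24039409/3099075 ≈ 7.757 in

Q = 24039409/3099075 in ≈ 7.757 in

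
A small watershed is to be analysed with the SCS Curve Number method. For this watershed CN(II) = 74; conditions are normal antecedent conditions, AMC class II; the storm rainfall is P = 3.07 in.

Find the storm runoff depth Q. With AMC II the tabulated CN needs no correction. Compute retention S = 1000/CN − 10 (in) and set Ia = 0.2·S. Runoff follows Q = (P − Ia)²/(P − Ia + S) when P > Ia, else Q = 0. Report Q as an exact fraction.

Q = 76720081/80508300 in ≈ 0.953 in

Average conditions: CN = 74 (no AMC adjustment).
S = 1000/74 − 10 = 130/37 in ≈ 3.514 in
Initial abstraction Ia = S/5 = (130/37)/5 = 26/37 ≈ 0.703 in
P − Ia = 3.070 − 0.703 = 8759/3700 ≈ 2.367 in (> 0, runoff occurs)
Q: (8759/3700)² ÷ (21759/3700) = 76720081/80508300 in (≈ 0.953 in)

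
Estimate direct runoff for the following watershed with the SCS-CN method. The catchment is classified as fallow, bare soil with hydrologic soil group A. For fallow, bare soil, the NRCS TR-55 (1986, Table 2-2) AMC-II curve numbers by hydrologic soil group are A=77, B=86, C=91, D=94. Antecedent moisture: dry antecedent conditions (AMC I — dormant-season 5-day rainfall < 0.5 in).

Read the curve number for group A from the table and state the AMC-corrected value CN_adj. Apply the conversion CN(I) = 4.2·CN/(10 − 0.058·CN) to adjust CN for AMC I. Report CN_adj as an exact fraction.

CN_adj = 161700/2767 ≈ 58.439

NRCS table: fallow, bare soil, soil group A → CN(II) = 77
Dry (AMC I): CN(I) = 4.2·77/(10 − 0.058·77) = (1617/5)/(2767/500) = 161700/2767 ≈ 58.439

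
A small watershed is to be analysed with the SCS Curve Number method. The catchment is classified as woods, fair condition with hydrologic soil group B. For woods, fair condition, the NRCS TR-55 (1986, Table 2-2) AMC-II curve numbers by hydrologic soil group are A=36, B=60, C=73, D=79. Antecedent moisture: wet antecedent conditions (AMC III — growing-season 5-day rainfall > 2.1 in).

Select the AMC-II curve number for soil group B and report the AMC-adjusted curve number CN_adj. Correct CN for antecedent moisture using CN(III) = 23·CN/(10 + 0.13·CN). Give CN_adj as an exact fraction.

NRCS table: woods, fair condition, soil group B → CN(II) = 60
Adjust CN=60 to AMC III: 23·60/(10 + 0.13·60) → 1380 ÷ (89/5) = 6900/89 ≈ 77.528

CN_adj = 6900/89 ≈ 77.528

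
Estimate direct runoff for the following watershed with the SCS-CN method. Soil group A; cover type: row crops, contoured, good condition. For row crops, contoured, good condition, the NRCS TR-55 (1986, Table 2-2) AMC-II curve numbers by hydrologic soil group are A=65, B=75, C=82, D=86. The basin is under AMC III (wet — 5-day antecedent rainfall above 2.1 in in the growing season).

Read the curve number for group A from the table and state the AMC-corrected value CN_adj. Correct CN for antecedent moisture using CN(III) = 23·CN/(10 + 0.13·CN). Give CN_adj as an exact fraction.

CN_adj = 29900/369 ≈ 81.030

NRCS table: row crops, contoured, good condition, soil group A → CN(II) = 65
Adjust CN=65 to AMC III: 23·65/(10 + 0.13·65) → 1495 ÷ (369/20) = 29900/369 ≈ 81.030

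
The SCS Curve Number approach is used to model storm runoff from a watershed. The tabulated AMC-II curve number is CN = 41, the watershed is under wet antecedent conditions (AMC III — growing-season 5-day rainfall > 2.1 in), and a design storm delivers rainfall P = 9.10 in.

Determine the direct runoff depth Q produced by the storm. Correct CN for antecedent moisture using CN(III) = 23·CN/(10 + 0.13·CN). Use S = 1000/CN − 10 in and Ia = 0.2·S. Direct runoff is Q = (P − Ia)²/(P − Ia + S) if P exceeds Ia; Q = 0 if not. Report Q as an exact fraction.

Wet (AMC III): CN(III) = 23·41/(10 + 0.13·41) = 943/(1533/100) = 94300/1533 ≈ 61.513
Max retention: S = 1000/(94300/1533) − 10 = 5900/943 in (≈ 6.257 in)
Initial abstraction Ia = S/5 = (5900/943)/5 = 1180/943 ≈ 1.251 in
P − Ia = 9.100 − 1.251 = 74013/9430 ≈ 7.849 in (> 0, runoff occurs)
Runoff Q = (P−Ia)²/(P−Ia+S) = (7.849)²/(7.849+6.257) = 5477924169/1254312590 ≈ 4.367 in

Q = 5477924169/1254312590 in ≈ 4.367 in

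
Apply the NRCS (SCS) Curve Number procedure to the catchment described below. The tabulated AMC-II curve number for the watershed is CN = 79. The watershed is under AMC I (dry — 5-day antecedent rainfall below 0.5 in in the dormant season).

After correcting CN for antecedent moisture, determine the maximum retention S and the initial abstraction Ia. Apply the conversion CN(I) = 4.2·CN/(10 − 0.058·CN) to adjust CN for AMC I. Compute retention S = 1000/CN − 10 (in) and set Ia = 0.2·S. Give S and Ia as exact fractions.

Dry (AMC I): CN(I) = 4.2·79/(10 − 0.058·79) = (1659/5)/(2709/500) = 7900/129 ≈ 61.240
Max retention: S = 1000/(7900/129) − 10 = 500/79 in (≈ 6.329 in)
Ia = 0.2·(500/79) = 100/79 in ≈ 1.266 in

S = 500/79 in ≈ 6.329 in; Ia = 100/79 in ≈ 1.266 in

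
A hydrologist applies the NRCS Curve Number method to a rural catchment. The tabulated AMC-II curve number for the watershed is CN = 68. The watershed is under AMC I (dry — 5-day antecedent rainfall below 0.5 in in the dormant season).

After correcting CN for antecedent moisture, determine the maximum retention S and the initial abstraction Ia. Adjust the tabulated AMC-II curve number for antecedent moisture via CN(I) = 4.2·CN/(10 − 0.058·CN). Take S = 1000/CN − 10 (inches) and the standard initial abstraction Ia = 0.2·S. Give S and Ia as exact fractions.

S = 4000/357 in ≈ 11.204 in; Ia = 800/357 in ≈ 2.241 in

Dry (AMC I): CN(I) = 4.2·68/(10 − 0.058·68) = (1428/5)/(757/125) = 35700/757 ≈ 47.160
S = 1000/(35700/757) − 10 = 4000/357 in ≈ 11.204 in
Ia = 0.2·(4000/357) = 800/357 in ≈ 2.241 in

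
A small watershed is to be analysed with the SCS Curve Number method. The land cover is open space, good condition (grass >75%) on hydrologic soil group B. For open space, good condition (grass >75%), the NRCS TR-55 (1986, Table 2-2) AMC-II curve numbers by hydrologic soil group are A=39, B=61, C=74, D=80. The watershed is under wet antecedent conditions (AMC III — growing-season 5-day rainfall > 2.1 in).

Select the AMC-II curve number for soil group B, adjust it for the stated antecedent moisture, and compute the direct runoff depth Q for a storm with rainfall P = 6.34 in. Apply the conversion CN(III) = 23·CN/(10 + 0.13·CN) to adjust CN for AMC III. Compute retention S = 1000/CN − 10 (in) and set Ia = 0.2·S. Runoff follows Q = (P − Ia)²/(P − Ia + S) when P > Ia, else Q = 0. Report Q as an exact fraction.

NRCS table: open space, good condition (grass >75%), soil group B → CN(II) = 61
Adjust CN=61 to AMC III: 23·61/(10 + 0.13·61) → 1403 ÷ (1793/100) = 140300/1793 ≈ 78.249
Max retention: S = 1000/(140300/1793) − 10 = 3900/1403 in (≈ 2.780 in)
Ia = 0.2S: 0.2·2.780 = 0.556 in (exactly 780/1403)
P − Ia = 6.340 − 0.556 = 405751/70150 ≈ 5.784 in (> 0, runoff occurs)
Q: (405751/70150)² ÷ (600751/70150) = 164633874001/42142682650 in (≈ 3.907 in)

Q = 164633874001/42142682650 in ≈ 3.907 in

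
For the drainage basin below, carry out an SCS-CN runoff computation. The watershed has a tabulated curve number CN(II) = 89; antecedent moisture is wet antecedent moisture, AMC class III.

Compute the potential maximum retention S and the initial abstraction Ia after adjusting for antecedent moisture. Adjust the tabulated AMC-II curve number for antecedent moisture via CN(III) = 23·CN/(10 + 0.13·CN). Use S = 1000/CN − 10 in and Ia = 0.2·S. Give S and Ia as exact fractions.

CN(III) from CN(II)=89: (23·89)/(10 + 0.13·89) = 204700/2157 ≈ 94.900
Retention S: 1000/CN − 10 with CN=94.900 → S = 1100/2047 ≈ 0.537 in
Initial abstraction Ia = S/5 = (1100/2047)/5 = 220/2047 ≈ 0.107 in

S = 1100/2047 in ≈ 0.537 in; Ia = 220/2047 in ≈ 0.107 in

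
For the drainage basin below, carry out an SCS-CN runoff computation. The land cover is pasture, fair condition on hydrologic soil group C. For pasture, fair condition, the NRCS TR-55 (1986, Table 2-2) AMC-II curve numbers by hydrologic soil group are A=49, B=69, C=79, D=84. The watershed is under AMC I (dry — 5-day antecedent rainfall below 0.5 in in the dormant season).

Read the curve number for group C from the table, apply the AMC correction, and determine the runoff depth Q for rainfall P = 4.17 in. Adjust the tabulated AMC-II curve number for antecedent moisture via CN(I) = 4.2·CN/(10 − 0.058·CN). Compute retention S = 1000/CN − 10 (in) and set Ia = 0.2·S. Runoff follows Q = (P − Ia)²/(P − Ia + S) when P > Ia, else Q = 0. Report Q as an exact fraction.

Q = 526381249/576249700 in ≈ 0.913 in

NRCS table: pasture, fair condition, soil group C → CN(II) = 79
CN(I) from CN(II)=79: (4.2·79)/(10 − 0.058·79) = 7900/129 ≈ 61.240
Retention S: 1000/CN − 10 with CN=61.240 → S = 500/79 ≈ 6.329 in
Initial abstraction Ia = S/5 = (500/79)/5 = 100/79 ≈ 1.266 in
Excess rainfall: 4.170 − 1.266 = 2.904 in; P > Ia so Q > 0
Q = (22943/7900)²/((22943/7900) + 500/79) = (526381249/62410000)/(72943/7900) = 526381249/576249700 in ≈ 0.913 in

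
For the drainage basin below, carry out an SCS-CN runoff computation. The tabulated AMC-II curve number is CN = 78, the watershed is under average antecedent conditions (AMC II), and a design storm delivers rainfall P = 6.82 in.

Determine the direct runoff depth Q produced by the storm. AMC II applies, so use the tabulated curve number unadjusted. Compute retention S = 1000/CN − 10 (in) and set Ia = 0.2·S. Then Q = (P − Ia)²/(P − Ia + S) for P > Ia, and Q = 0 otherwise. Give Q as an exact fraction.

CN(II) = 78; AMC II needs no correction.
Retention S: 1000/CN − 10 with CN=78.000 → S = 110/39 ≈ 2.821 in
Ia = 0.2·(110/39) = 22/39 in ≈ 0.564 in
Excess rainfall: 6.820 − 0.564 = 6.256 in; P > Ia so Q > 0
Runoff Q = (P−Ia)²/(P−Ia+S) = (6.256)²/(6.256+2.821) = 13528691/3137550 ≈ 4.312 in

Q = 13528691/3137550 in ≈ 4.312 in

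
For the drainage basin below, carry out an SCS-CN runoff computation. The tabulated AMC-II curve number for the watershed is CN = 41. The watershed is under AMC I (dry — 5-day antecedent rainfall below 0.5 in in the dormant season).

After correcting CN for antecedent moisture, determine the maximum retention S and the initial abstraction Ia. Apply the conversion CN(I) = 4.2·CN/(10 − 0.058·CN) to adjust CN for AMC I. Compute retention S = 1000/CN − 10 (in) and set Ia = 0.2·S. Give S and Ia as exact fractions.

CN(I) from CN(II)=41: (4.2·41)/(10 − 0.058·41) = 86100/3811 ≈ 22.592
S = 1000/(86100/3811) − 10 = 29500/861 in ≈ 34.262 in
Ia = 0.2·(29500/861) = 5900/861 in ≈ 6.852 in

S = 29500/861 in ≈ 34.262 in; Ia = 5900/861 in ≈ 6.852 in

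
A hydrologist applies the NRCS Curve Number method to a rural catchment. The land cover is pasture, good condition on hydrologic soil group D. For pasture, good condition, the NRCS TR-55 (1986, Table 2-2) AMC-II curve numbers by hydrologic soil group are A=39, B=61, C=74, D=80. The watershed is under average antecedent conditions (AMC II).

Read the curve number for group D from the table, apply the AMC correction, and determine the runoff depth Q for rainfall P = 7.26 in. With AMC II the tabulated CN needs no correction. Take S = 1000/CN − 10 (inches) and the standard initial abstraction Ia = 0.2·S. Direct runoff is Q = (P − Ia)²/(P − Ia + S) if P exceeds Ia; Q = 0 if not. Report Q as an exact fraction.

NRCS table: pasture, good condition, soil group D → CN(II) = 80
CN(II) = 80; AMC II needs no correction.
S = 1000/80 − 10 = 5/2 in ≈ 2.500 in
Ia = 0.2S: 0.2·2.500 = 0.500 in (exactly 1/2)
Since P=7.260 > Ia=0.500: effective rainfall P−Ia = 169/25 in
Runoff Q = (P−Ia)²/(P−Ia+S) = (6.760)²/(6.760+2.500) = 57122/11575 ≈ 4.935 in

Q = 57122/11575 in ≈ 4.935 in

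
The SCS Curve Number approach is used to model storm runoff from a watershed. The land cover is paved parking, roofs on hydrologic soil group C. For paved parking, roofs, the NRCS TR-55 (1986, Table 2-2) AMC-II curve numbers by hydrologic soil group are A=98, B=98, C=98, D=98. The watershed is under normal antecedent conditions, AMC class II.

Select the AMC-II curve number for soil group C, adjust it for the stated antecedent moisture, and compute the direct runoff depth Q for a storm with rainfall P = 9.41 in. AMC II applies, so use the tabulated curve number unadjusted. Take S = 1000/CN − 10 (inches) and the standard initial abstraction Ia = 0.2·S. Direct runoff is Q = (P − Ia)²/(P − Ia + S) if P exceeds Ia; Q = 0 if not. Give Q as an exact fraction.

NRCS table: paved parking, roofs, soil group C → CN(II) = 98
Average conditions: CN = 98 (no AMC adjustment).
Max retention: S = 1000/98 − 10 = 10/49 in (≈ 0.204 in)
Initial abstraction Ia = S/5 = (10/49)/5 = 2/49 ≈ 0.041 in
Since P=9.410 > Ia=0.041: effective rainfall P−Ia = 45909/4900 in
Runoff Q = (P−Ia)²/(P−Ia+S) = (9.369)²/(9.369+0.204) = 2107636281/229854100 ≈ 9.169 in

Q = 2107636281/229854100 in ≈ 9.169 in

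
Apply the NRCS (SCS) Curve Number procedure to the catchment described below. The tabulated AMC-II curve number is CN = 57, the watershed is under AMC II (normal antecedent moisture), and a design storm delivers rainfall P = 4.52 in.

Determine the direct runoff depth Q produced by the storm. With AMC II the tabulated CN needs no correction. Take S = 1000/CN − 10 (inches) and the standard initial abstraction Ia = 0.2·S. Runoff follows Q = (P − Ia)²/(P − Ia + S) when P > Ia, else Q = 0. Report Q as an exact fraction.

Q = 18412681/21433425 in ≈ 0.859 in

Average conditions: CN = 57 (no AMC adjustment).
Retention S: 1000/CN − 10 with CN=57.000 → S = 430/57 ≈ 7.544 in
Ia = 0.2·(430/57) = 86/57 in ≈ 1.509 in
Excess rainfall: 4.520 − 1.509 = 3.011 in; P > Ia so Q > 0
Q: (4291/1425)² ÷ (15041/1425) = 18412681/21433425 in (≈ 0.859 in)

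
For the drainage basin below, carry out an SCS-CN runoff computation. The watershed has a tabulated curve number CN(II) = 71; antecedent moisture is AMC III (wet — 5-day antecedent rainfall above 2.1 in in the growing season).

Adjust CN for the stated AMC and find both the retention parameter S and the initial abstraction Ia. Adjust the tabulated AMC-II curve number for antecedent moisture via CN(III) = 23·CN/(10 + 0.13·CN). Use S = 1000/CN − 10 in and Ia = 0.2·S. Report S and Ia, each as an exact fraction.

Adjust CN=71 to AMC III: 23·71/(10 + 0.13·71) → 1633 ÷ (1923/100) = 163300/1923 ≈ 84.919
Retention S: 1000/CN − 10 with CN=84.919 → S = 2900/1633 ≈ 1.776 in
Initial abstraction Ia = S/5 = (2900/1633)/5 = 580/1633 ≈ 0.355 in

S = 2900/1633 in ≈ 1.776 in; Ia = 580/1633 in ≈ 0.355 in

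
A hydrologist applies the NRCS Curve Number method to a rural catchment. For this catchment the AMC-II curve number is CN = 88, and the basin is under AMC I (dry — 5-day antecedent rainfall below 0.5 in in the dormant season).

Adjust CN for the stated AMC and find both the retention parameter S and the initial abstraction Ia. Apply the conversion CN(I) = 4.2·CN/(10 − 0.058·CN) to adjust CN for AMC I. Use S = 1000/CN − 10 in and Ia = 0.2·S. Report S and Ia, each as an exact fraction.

S = 250/77 in ≈ 3.247 in; Ia = 50/77 in ≈ 0.649 in

CN(I) from CN(II)=88: (4.2·88)/(10 − 0.058·88) = 3850/51 ≈ 75.490
S = 1000/(3850/51) − 10 = 250/77 in ≈ 3.247 in
Ia = 0.2·(250/77) = 50/77 in ≈ 0.649 in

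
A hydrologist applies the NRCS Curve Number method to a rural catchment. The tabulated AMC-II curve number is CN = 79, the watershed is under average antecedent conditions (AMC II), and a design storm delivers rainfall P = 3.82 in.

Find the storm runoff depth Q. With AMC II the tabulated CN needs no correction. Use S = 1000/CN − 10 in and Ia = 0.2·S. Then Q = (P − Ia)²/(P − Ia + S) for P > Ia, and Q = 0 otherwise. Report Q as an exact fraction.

Q = 168714121/92781550 in ≈ 1.818 in

AMC II — tabulated CN = 79 applies directly.
Max retention: S = 1000/79 − 10 = 210/79 in (≈ 2.658 in)
Ia = 0.2·(210/79) = 42/79 in ≈ 0.532 in
Since P=3.820 > Ia=0.532: effective rainfall P−Ia = 12989/3950 in
Q: (12989/3950)² ÷ (23489/3950) = 168714121/92781550 in (≈ 1.818 in)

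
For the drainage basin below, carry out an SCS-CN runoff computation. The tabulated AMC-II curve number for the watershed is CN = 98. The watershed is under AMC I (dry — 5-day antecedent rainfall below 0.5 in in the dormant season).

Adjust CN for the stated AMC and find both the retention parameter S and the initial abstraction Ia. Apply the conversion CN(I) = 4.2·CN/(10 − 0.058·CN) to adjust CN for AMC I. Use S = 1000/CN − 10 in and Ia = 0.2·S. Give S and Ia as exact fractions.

S = 500/1029 in ≈ 0.486 in; Ia = 100/1029 in ≈ 0.097 in

CN(I) from CN(II)=98: (4.2·98)/(10 − 0.058·98) = 102900/1079 ≈ 95.366
S = 1000/(102900/1079) − 10 = 500/1029 in ≈ 0.486 in
Ia = 0.2·(500/1029) = 100/1029 in ≈ 0.097 in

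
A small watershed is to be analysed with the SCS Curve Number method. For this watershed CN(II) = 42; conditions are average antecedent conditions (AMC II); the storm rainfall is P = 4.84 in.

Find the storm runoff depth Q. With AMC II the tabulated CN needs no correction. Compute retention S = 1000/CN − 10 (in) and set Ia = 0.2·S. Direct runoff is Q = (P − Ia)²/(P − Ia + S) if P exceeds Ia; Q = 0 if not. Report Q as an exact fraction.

Q = 1190281/4379025 in ≈ 0.272 in

Average conditions: CN = 42 (no AMC adjustment).
S = 1000/42 − 10 = 290/21 in ≈ 13.810 in
Ia = 0.2·(290/21) = 58/21 in ≈ 2.762 in
Since P=4.840 > Ia=2.762: effective rainfall P−Ia = 1091/525 in
Q: (1091/525)² ÷ (8341/525) = 1190281/4379025 in (≈ 0.272 in)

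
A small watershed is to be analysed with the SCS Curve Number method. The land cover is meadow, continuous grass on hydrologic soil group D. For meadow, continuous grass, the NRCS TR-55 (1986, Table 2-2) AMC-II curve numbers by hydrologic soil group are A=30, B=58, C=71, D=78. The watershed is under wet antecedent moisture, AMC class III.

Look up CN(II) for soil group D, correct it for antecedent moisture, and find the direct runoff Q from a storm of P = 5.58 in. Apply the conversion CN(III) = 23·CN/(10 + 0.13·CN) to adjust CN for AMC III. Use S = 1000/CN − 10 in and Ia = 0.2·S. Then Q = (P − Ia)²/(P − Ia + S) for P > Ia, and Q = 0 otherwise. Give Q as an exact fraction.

NRCS table: meadow, continuous grass, soil group D → CN(II) = 78
Adjust CN=78 to AMC III: 23·78/(10 + 0.13·78) → 1794 ÷ (1007/50) = 89700/1007 ≈ 89.076
S = 1000/(89700/1007) − 10 = 1100/897 in ≈ 1.226 in
Ia = 0.2·(1100/897) = 220/897 in ≈ 0.245 in
Since P=5.580 > Ia=0.245: effective rainfall P−Ia = 239263/44850 in
Q = (239263/44850)²/((239263/44850) + 1100/897) = (57246783169/2011522500)/(294263/44850) = 57246783169/13197695550 in ≈ 4.338 in

Q = 57246783169/13197695550 in ≈ 4.338 in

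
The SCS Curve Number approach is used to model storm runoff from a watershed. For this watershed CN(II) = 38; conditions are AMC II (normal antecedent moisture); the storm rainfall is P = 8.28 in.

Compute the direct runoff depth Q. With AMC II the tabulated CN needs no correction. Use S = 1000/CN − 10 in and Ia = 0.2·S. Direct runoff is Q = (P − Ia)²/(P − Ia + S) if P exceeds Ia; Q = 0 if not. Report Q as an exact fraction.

AMC II — tabulated CN = 38 applies directly.
Retention S: 1000/CN − 10 with CN=38.000 → S = 310/19 ≈ 16.316 in
Ia = 0.2S: 0.2·16.316 = 3.263 in (exactly 62/19)
Excess rainfall: 8.280 − 3.263 = 5.017 in; P > Ia so Q > 0
Q = (2383/475)²/((2383/475) + 310/19) = (5678689/225625)/(10133/475) = 5678689/4813175 in ≈ 1.180 in

Q = 5678689/4813175 in ≈ 1.180 in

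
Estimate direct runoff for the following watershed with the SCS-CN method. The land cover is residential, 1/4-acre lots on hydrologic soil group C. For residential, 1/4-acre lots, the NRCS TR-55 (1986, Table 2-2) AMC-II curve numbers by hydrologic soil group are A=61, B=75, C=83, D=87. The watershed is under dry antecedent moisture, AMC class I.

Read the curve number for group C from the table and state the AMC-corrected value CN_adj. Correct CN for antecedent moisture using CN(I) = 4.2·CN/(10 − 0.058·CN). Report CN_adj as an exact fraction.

CN_adj = 174300/2593 ≈ 67.219

NRCS table: residential, 1/4-acre lots, soil group C → CN(II) = 83
CN(I) from CN(II)=83: (4.2·83)/(10 − 0.058·83) = 174300/2593 ≈ 67.219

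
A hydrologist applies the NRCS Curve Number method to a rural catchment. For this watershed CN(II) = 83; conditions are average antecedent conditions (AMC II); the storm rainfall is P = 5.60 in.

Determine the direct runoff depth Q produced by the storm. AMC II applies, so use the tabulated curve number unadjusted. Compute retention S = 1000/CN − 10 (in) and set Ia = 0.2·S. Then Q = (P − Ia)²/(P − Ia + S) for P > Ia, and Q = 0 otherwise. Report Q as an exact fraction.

Average conditions: CN = 83 (no AMC adjustment).
Retention S: 1000/CN − 10 with CN=83.000 → S = 170/83 ≈ 2.048 in
Ia = 0.2·(170/83) = 34/83 in ≈ 0.410 in
Excess rainfall: 5.600 − 0.410 = 5.190 in; P > Ia so Q > 0
Q = (2154/415)²/((2154/415) + 170/83) = (4639716/172225)/(3004/415) = 1159929/311665 in ≈ 3.722 in

Q = 1159929/311665 in ≈ 3.722 in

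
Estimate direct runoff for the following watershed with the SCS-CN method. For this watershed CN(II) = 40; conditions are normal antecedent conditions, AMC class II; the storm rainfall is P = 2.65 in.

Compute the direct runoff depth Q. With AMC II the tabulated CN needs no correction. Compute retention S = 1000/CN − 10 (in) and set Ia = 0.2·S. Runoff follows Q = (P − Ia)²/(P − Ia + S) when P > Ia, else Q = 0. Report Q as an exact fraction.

Q = 0 in ≈ 0.000 in

CN(II) = 40; AMC II needs no correction.
Max retention: S = 1000/40 − 10 = 15 in (≈ 15.000 in)
Ia = 0.2S: 0.2·15.000 = 3.000 in (exactly 3)
P = 2.650 ≤ Ia = 3.000 in: entire storm abstracted, Q = 0.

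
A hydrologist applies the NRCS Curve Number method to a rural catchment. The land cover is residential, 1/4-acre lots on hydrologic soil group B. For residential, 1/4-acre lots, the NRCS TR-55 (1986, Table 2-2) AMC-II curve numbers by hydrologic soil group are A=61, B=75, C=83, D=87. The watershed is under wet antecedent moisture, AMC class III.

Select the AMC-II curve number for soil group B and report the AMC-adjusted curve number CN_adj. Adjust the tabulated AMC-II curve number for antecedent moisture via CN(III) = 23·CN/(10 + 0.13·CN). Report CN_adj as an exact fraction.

CN_adj = 6900/79 ≈ 87.342

NRCS table: residential, 1/4-acre lots, soil group B → CN(II) = 75
Wet (AMC III): CN(III) = 23·75/(10 + 0.13·75) = 1725/(79/4) = 6900/79 ≈ 87.342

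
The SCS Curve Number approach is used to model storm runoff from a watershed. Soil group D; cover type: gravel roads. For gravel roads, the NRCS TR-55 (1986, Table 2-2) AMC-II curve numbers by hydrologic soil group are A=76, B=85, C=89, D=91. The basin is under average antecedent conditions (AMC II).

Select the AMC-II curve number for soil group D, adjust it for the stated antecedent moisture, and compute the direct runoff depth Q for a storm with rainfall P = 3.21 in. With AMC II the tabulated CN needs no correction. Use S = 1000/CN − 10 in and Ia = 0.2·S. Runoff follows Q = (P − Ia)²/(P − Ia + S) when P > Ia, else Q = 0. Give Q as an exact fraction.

NRCS table: gravel roads, soil group D → CN(II) = 91
AMC II — tabulated CN = 91 applies directly.
S = 1000/91 − 10 = 90/91 in ≈ 0.989 in
Initial abstraction Ia = S/5 = (90/91)/5 = 18/91 ≈ 0.198 in
Excess rainfall: 3.210 − 0.198 = 3.012 in; P > Ia so Q > 0
Q = (27411/9100)²/((27411/9100) + 90/91) = (751362921/82810000)/(36411/9100) = 250454307/110446700 in ≈ 2.268 in

Q = 250454307/110446700 in ≈ 2.268 in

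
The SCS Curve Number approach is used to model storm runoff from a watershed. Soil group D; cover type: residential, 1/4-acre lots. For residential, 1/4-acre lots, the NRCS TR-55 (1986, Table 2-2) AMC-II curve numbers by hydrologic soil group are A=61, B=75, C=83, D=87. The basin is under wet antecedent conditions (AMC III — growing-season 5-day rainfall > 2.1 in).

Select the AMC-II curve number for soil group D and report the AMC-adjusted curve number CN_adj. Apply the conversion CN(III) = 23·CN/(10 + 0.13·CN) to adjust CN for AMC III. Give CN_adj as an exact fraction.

CN_adj = 200100/2131 ≈ 93.900

NRCS table: residential, 1/4-acre lots, soil group D → CN(II) = 87
Adjust CN=87 to AMC III: 23·87/(10 + 0.13·87) → 2001 ÷ (2131/100) = 200100/2131 ≈ 93.900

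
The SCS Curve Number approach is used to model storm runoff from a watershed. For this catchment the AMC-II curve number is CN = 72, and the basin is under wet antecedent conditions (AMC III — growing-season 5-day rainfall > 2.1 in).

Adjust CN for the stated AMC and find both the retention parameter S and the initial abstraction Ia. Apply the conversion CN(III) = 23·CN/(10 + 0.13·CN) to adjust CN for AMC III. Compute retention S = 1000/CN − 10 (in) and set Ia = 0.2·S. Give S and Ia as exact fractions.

Adjust CN=72 to AMC III: 23·72/(10 + 0.13·72) → 1656 ÷ (484/25) = 10350/121 ≈ 85.537
Max retention: S = 1000/(10350/121) − 10 = 350/207 in (≈ 1.691 in)
Ia = 0.2·(350/207) = 70/207 in ≈ 0.338 in

S = 350/207 in ≈ 1.691 in; Ia = 70/207 in ≈ 0.338 in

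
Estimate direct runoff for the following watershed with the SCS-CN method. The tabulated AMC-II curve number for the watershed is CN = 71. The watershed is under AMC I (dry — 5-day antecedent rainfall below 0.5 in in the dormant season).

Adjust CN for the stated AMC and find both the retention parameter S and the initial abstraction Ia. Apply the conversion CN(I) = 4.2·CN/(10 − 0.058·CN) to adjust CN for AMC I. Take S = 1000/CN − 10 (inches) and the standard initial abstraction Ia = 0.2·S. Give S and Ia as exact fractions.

Adjust CN=71 to AMC I: 4.2·71/(10 − 0.058·71) → (1491/5) ÷ (2941/500) = 149100/2941 ≈ 50.697
Retention S: 1000/CN − 10 with CN=50.697 → S = 14500/1491 ≈ 9.725 in
Ia = 0.2S: 0.2·9.725 = 1.945 in (exactly 2900/1491)

S = 14500/1491 in ≈ 9.725 in; Ia = 2900/1491 in ≈ 1.945 in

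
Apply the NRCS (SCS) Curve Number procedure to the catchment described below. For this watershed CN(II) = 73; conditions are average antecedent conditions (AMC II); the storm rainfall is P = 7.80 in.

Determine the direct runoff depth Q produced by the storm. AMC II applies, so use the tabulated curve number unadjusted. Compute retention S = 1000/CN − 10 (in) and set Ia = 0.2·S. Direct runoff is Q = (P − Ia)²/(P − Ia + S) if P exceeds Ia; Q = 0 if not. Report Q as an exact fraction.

AMC II — tabulated CN = 73 applies directly.
Retention S: 1000/CN − 10 with CN=73.000 → S = 270/73 ≈ 3.699 in
Initial abstraction Ia = S/5 = (270/73)/5 = 54/73 ≈ 0.740 in
Excess rainfall: 7.800 − 0.740 = 7.060 in; P > Ia so Q > 0
Runoff Q = (P−Ia)²/(P−Ia+S) = (7.060)²/(7.060+3.699) = 2213643/477785 ≈ 4.633 in

Q = 2213643/477785 in ≈ 4.633 in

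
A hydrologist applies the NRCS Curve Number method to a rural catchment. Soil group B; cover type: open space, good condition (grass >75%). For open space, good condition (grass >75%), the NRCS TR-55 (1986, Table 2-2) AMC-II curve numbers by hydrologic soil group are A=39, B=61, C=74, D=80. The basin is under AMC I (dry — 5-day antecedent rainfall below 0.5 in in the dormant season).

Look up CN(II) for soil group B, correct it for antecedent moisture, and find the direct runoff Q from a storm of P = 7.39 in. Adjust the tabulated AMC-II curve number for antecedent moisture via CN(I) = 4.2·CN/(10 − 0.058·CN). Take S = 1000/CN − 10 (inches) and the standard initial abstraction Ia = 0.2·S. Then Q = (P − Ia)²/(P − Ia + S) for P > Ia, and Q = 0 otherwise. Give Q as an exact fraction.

NRCS table: open space, good condition (grass >75%), soil group B → CN(II) = 61
Adjust CN=61 to AMC I: 4.2·61/(10 − 0.058·61) → (1281/5) ÷ (3231/500) = 42700/1077 ≈ 39.647
Max retention: S = 1000/(42700/1077) − 10 = 6500/427 in (≈ 15.222 in)
Ia = 0.2S: 0.2·15.222 = 3.044 in (exactly 1300/427)
P − Ia = 7.390 − 3.044 = 185553/42700 ≈ 4.346 in (> 0, runoff occurs)
Runoff Q = (P−Ia)²/(P−Ia+S) = (4.346)²/(4.346+15.222) = 34429915809/35678113100 ≈ 0.965 in

Q = 34429915809/35678113100 in ≈ 0.965 in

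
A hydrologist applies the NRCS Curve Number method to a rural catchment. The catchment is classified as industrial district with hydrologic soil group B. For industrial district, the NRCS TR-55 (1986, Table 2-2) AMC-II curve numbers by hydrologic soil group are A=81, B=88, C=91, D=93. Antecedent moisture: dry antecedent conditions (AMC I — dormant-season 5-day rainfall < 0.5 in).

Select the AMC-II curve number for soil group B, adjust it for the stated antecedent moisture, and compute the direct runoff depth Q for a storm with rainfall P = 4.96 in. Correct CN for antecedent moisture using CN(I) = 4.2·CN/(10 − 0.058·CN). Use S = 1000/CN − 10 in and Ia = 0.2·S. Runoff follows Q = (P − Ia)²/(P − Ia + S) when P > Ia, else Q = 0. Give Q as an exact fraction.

NRCS table: industrial district, soil group B → CN(II) = 88
Adjust CN=88 to AMC I: 4.2·88/(10 − 0.058·88) → (1848/5) ÷ (612/125) = 3850/51 ≈ 75.490
Retention S: 1000/CN − 10 with CN=75.490 → S = 250/77 ≈ 3.247 in
Ia = 0.2·(250/77) = 50/77 in ≈ 0.649 in
P − Ia = 4.960 − 0.649 = 8298/1925 ≈ 4.311 in (> 0, runoff occurs)
Runoff Q = (P−Ia)²/(P−Ia+S) = (4.311)²/(4.311+3.247) = 17214201/7001225 ≈ 2.459 in

Q = 17214201/7001225 in ≈ 2.459 in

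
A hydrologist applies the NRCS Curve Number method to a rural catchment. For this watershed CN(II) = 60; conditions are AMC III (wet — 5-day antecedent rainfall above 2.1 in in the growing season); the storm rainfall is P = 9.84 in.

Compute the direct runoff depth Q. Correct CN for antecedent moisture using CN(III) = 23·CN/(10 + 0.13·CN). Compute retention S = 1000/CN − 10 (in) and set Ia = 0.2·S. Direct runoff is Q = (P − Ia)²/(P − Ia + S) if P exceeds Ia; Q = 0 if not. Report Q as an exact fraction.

Q = 127584338/18090075 in ≈ 7.053 in

Wet (AMC III): CN(III) = 23·60/(10 + 0.13·60) = 1380/(89/5) = 6900/89 ≈ 77.528
S = 1000/(6900/89) − 10 = 200/69 in ≈ 2.899 in
Ia = 0.2S: 0.2·2.899 = 0.580 in (exactly 40/69)
Excess rainfall: 9.840 − 0.580 = 9.260 in; P > Ia so Q > 0
Q: (15974/1725)² ÷ (20974/1725) = 127584338/18090075 in (≈ 7.053 in)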